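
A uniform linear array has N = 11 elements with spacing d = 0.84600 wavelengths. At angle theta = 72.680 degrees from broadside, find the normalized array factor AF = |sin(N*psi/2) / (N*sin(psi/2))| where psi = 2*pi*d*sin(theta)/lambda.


psi = 2*pi*0.84600*sin(72.680 deg) = 5.074550 rad
AF = |sin(11*5.074550/2) / (11*sin(5.074550/2))| = 0.05701

0.05701


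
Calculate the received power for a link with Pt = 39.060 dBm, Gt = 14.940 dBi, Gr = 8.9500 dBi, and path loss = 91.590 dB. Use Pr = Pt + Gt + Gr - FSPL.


Pr = 39.060 + 14.940 + 8.9500 - 91.590 = -28.64 dBm

-28.64 dBm


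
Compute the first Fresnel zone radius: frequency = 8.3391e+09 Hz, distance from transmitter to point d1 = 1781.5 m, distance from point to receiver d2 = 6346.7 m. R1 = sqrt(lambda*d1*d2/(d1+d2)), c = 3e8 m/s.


lambda = c / f = 3.0000e+08 / 8.3391e+09 = 0.03597511 m
R1 = sqrt(0.03597511 * 1781.5 * 6346.7 / (1781.5 + 6346.7)) = 7.074 m

7.074 m


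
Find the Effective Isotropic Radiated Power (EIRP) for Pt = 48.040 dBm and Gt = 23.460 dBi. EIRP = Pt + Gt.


EIRP = Pt + Gt = 48.040 + 23.460 = 71.50 dBm

71.50 dBm


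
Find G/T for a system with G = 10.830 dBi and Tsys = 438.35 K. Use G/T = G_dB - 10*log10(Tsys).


G/T = 10.830 - 10*log10(438.35) = 10.830 - 26.41821 = -15.59 dB/K

-15.59 dB/K


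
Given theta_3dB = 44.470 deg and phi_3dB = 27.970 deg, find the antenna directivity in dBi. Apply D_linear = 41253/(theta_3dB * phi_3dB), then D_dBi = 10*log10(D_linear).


D_linear = 41253 / (44.470 * 27.970) = 33.16622
D_dBi = 10 * log10(33.16622) = 15.21 dBi

15.21 dBi


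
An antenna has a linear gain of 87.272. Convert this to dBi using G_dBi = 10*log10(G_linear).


G_dBi = 10 * log10(87.272) = 19.41 dBi

19.41 dBi


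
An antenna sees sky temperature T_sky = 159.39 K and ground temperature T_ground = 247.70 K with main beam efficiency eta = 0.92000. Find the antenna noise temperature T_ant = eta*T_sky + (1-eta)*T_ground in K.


T_ant = 0.92000 * 159.39 + (1 - 0.92000) * 247.70 = 166.5 K

166.5 K


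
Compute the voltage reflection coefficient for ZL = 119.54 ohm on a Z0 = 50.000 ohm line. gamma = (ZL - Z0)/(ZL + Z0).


gamma = (119.54 - 50.000) / (119.54 + 50.000) = 0.4102

0.4102


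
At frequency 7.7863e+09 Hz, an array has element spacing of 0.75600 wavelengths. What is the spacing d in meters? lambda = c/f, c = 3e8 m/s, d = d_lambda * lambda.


lambda = c / f = 3.0000e+08 / 7.7863e+09 = 0.03852921 m
d = 0.75600 * 0.03852921 = 0.02913 m

0.02913 m


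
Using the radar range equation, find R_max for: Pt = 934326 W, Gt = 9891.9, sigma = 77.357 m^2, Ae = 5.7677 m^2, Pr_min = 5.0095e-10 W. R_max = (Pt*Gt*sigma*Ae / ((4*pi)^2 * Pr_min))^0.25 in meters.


R^4 = 934326*9891.9*77.357*5.7677 / ((4*pi)^2 * 5.0095e-10) = 5.212743e+19
R_max = 5.212743e+19^0.25 = 84970 m

84970 m


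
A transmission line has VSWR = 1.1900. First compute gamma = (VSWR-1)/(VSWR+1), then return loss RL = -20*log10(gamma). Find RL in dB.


gamma = (1.1900 - 1) / (1.1900 + 1) = 0.08675799
RL = -20 * log10(0.08675799) = 21.23 dB

21.23 dB


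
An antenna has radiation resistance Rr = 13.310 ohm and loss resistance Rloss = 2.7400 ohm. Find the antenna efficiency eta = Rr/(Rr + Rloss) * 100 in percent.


eta = 13.310 / (13.310 + 2.7400) * 100 = 82.93%

82.93%


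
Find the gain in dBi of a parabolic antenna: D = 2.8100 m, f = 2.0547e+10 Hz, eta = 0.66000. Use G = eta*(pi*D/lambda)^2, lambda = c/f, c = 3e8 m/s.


lambda = c / f = 3.0000e+08 / 2.0547e+10 = 0.01460067 m
G_linear = 0.66000 * (pi * 2.8100 / 0.01460067)^2 = 241274.1
G_dBi = 10 * log10(241274.1) = 53.83 dBi

53.83 dBi


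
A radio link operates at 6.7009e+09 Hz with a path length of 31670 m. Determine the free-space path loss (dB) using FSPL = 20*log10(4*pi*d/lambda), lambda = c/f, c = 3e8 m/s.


lambda = c / f = 3.0000e+08 / 6.7009e+09 = 0.04477011 m
FSPL = 20 * log10(4*pi*31670/0.04477011) = 139.0 dB

139.0 dB


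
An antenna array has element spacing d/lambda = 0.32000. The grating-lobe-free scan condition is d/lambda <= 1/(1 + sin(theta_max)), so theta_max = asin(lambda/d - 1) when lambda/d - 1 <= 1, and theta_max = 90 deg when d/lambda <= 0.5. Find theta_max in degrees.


lambda/d - 1 = 1/0.32000 - 1 = 2.125000 >= 1
d/lambda <= 0.5, so the array can scan to endfire without grating lobes: theta_max = 90 deg

90 deg


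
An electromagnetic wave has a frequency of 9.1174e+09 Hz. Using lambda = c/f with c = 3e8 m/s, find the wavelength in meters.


lambda = c / f = 3.0000e+08 / 9.1174e+09 = 0.03290 m

0.03290 m


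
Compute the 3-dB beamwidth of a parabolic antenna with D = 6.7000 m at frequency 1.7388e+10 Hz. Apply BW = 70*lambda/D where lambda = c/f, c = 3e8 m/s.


lambda = c / f = 3.0000e+08 / 1.7388e+10 = 0.01725328 m
BW = 70 * 0.01725328 / 6.7000 = 0.1803 deg

0.1803 deg


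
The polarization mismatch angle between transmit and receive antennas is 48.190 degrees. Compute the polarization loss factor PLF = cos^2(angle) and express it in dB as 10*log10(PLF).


PLF_linear = cos^2(48.190 deg) = 0.4444390
PLF_dB = 10 * log10(0.4444390) = -3.522 dB

-3.522 dB


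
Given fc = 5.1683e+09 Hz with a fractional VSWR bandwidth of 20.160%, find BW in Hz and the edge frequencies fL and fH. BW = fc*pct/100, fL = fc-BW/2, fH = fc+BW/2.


BW = 5.1683e+09 * 20.160/100 = 1.041929e+09 Hz
fL = 5.1683e+09 - 1.041929e+09/2 = 4.647e+09 Hz
fH = 5.1683e+09 + 1.041929e+09/2 = 5.689e+09 Hz

BW=1.042e+09 Hz, fL=4.647e+09 Hz, fH=5.689e+09 Hz


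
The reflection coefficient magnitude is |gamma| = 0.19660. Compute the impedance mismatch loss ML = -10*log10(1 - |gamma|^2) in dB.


ML = -10 * log10(1 - 0.19660^2) = -10 * log10(0.96134844) = 0.1712 dB

0.1712 dB


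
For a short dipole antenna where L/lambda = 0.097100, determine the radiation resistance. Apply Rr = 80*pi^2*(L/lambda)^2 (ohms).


Rr = 80 * pi^2 * (0.097100)^2 = 80 * 9.869604 * 9.428410e-03 = 7.444 ohm

7.444 ohm


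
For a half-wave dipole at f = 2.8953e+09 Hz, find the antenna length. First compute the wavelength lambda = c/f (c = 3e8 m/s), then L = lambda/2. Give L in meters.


lambda = c / f = 3.0000e+08 / 2.8953e+09 = 0.1036162 m
L = lambda / 2 = 0.1036162 / 2 = 0.05181 m

0.05181 m


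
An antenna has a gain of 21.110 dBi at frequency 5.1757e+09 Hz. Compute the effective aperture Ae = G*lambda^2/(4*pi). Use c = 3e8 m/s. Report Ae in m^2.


lambda = c / f = 3.0000e+08 / 5.1757e+09 = 0.05796317 m
G_linear = 10^(21.110/10) = 129.1219
Ae = G_linear * lambda^2 / (4*pi) = 129.1219 * 0.05796317^2 / (4*pi) = 0.03452 m^2

0.03452 m^2


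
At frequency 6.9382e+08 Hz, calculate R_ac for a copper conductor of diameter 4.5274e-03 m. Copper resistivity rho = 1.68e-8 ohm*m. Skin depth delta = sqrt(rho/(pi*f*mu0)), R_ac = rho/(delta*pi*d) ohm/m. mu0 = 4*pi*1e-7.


delta = sqrt(1.68e-8 / (pi * 6.9382e+08 * 4*pi*1e-7)) = 2.476574e-06 m
R_ac = 1.68e-8 / (2.476574e-06 * pi * 4.5274e-03) = 0.4769 ohm/m

0.4769 ohm/m


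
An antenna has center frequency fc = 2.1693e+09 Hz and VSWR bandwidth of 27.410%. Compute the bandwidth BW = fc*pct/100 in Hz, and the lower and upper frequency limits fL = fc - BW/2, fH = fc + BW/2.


BW = 2.1693e+09 * 27.410/100 = 5.946051e+08 Hz
fL = 2.1693e+09 - 5.946051e+08/2 = 1.872e+09 Hz
fH = 2.1693e+09 + 5.946051e+08/2 = 2.467e+09 Hz

BW=5.946e+08 Hz, fL=1.872e+09 Hz, fH=2.467e+09 Hz


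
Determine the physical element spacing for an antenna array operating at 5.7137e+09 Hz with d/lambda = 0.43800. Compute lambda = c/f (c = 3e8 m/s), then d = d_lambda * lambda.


lambda = c / f = 3.0000e+08 / 5.7137e+09 = 0.05250538 m
d = 0.43800 * 0.05250538 = 0.02300 m

0.02300 m


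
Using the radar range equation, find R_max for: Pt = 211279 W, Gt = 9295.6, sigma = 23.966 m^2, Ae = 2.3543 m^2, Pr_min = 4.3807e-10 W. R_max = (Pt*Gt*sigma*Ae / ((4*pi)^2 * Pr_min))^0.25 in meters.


R^4 = 211279*9295.6*23.966*2.3543 / ((4*pi)^2 * 4.3807e-10) = 1.601872e+18
R_max = 1.601872e+18^0.25 = 35576 m

35576 m


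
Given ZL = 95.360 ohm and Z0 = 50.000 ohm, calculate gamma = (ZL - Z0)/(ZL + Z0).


gamma = (95.360 - 50.000) / (95.360 + 50.000) = 0.3121

0.3121


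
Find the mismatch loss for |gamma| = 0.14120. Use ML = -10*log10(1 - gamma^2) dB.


ML = -10 * log10(1 - 0.14120^2) = -10 * log10(0.98006256) = 0.08746 dB

0.08746 dB


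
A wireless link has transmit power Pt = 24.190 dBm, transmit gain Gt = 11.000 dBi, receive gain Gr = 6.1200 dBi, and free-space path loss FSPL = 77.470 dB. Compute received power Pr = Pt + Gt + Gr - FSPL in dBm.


Pr = 24.190 + 11.000 + 6.1200 - 77.470 = -36.16 dBm

-36.16 dBm


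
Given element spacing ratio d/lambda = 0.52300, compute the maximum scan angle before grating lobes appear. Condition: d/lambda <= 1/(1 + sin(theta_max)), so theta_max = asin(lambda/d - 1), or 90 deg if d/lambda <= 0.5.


lambda/d - 1 = 1/0.52300 - 1 = 0.9120459
theta_max = asin(0.9120459) = 65.79 deg

65.79 deg


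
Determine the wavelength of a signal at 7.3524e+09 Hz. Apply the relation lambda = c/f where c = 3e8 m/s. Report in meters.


lambda = c / f = 3.0000e+08 / 7.3524e+09 = 0.04080 m

0.04080 m


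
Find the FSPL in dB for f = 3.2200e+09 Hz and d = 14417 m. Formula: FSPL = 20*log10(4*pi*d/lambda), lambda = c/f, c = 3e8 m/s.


lambda = c / f = 3.0000e+08 / 3.2200e+09 = 0.09316770 m
FSPL = 20 * log10(4*pi*14417/0.09316770) = 125.8 dB

125.8 dB


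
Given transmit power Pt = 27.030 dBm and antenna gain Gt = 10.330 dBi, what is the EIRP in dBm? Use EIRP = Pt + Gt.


EIRP = Pt + Gt = 27.030 + 10.330 = 37.36 dBm

37.36 dBm


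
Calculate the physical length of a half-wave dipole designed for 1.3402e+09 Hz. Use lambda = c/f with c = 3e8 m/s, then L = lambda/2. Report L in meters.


lambda = c / f = 3.0000e+08 / 1.3402e+09 = 0.2238472 m
L = lambda / 2 = 0.2238472 / 2 = 0.1119 m

0.1119 m


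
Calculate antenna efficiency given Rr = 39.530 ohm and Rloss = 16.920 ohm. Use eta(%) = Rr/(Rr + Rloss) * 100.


eta = 39.530 / (39.530 + 16.920) * 100 = 70.03%

70.03%


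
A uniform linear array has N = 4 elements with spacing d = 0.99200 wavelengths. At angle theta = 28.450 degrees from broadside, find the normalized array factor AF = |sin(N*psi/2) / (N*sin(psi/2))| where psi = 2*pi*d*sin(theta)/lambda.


psi = 2*pi*0.99200*sin(28.450 deg) = 2.969311 rad
AF = |sin(4*2.969311/2) / (4*sin(2.969311/2))| = 0.08476

0.08476


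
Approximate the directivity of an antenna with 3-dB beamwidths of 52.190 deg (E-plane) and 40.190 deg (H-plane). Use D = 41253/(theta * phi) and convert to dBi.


D_linear = 41253 / (52.190 * 40.190) = 19.66755
D_dBi = 10 * log10(19.66755) = 12.94 dBi

12.94 dBi


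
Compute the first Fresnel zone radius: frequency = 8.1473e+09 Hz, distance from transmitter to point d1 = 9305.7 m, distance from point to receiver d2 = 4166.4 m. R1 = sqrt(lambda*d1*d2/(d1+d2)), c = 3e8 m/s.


lambda = c / f = 3.0000e+08 / 8.1473e+09 = 0.03682201 m
R1 = sqrt(0.03682201 * 9305.7 * 4166.4 / (9305.7 + 4166.4)) = 10.29 m

10.29 m


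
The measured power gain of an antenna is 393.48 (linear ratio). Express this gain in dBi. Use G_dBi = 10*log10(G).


G_dBi = 10 * log10(393.48) = 25.95 dBi

25.95 dBi


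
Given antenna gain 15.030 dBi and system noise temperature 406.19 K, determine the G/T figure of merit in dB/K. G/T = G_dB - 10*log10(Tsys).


G/T = 15.030 - 10*log10(406.19) = 15.030 - 26.08729 = -11.06 dB/K

-11.06 dB/K


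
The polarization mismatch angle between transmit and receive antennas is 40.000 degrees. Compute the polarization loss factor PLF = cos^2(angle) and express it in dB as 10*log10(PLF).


PLF_linear = cos^2(40.000 deg) = 0.5868241
PLF_dB = 10 * log10(0.5868241) = -2.315 dB

-2.315 dB


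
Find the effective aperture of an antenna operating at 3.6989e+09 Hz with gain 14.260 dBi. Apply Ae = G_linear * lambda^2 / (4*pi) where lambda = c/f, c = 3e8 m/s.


lambda = c / f = 3.0000e+08 / 3.6989e+09 = 0.08110519 m
G_linear = 10^(14.260/10) = 26.66859
Ae = G_linear * lambda^2 / (4*pi) = 26.66859 * 0.08110519^2 / (4*pi) = 0.01396 m^2

0.01396 m^2


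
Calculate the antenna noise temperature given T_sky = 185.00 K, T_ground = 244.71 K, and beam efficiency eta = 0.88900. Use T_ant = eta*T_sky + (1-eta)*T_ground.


T_ant = 0.88900 * 185.00 + (1 - 0.88900) * 244.71 = 191.6 K

191.6 K


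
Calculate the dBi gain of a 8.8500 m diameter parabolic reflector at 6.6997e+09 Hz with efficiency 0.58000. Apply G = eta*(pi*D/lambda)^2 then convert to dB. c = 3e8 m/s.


lambda = c / f = 3.0000e+08 / 6.6997e+09 = 0.04477812 m
G_linear = 0.58000 * (pi * 8.8500 / 0.04477812)^2 = 223605.5
G_dBi = 10 * log10(223605.5) = 53.49 dBi

53.49 dBi


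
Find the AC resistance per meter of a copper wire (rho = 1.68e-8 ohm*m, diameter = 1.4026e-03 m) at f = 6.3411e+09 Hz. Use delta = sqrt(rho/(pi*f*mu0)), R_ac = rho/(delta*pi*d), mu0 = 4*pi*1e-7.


delta = sqrt(1.68e-8 / (pi * 6.3411e+09 * 4*pi*1e-7)) = 8.192048e-07 m
R_ac = 1.68e-8 / (8.192048e-07 * pi * 1.4026e-03) = 4.654 ohm/m

4.654 ohm/m


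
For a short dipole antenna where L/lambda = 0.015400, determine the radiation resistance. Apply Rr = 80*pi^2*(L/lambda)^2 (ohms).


Rr = 80 * pi^2 * (0.015400)^2 = 80 * 9.869604 * 2.371600e-04 = 0.1873 ohm

0.1873 ohm


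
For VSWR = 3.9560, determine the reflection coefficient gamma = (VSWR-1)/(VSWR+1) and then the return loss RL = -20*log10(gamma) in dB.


gamma = (3.9560 - 1) / (3.9560 + 1) = 0.5964487
RL = -20 * log10(0.5964487) = 4.489 dB

4.489 dB


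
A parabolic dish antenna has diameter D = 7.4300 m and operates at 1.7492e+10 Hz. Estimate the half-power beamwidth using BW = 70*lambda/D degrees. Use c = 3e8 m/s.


lambda = c / f = 3.0000e+08 / 1.7492e+10 = 0.01715070 m
BW = 70 * 0.01715070 / 7.4300 = 0.1616 deg

0.1616 deg


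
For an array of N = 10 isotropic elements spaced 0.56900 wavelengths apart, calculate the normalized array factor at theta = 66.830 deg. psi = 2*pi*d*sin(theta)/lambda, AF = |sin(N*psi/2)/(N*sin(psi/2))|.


psi = 2*pi*0.56900*sin(66.830 deg) = 3.286768 rad
AF = |sin(10*3.286768/2) / (10*sin(3.286768/2))| = 0.06655

0.06655


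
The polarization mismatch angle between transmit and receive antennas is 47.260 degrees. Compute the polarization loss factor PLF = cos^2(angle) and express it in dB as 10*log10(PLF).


PLF_linear = cos^2(47.260 deg) = 0.4605965
PLF_dB = 10 * log10(0.4605965) = -3.367 dB

-3.367 dB


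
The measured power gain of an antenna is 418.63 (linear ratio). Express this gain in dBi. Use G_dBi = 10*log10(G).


G_dBi = 10 * log10(418.63) = 26.22 dBi

26.22 dBi


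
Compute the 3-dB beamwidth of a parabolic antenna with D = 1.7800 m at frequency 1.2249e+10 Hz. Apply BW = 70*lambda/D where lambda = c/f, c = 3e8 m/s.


lambda = c / f = 3.0000e+08 / 1.2249e+10 = 0.02449180 m
BW = 70 * 0.02449180 / 1.7800 = 0.9632 deg

0.9632 deg


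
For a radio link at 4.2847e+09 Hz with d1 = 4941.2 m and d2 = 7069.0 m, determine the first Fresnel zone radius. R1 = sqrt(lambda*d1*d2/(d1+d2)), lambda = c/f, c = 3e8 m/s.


lambda = c / f = 3.0000e+08 / 4.2847e+09 = 0.07001657 m
R1 = sqrt(0.07001657 * 4941.2 * 7069.0 / (4941.2 + 7069.0)) = 14.27 m

14.27 m


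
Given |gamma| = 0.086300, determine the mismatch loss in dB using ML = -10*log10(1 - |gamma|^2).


ML = -10 * log10(1 - 0.086300^2) = -10 * log10(0.99255231) = 0.03247 dB

0.03247 dB


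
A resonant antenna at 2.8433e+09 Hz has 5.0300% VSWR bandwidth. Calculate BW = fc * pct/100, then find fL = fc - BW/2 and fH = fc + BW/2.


BW = 2.8433e+09 * 5.0300/100 = 1.430180e+08 Hz
fL = 2.8433e+09 - 1.430180e+08/2 = 2.772e+09 Hz
fH = 2.8433e+09 + 1.430180e+08/2 = 2.915e+09 Hz

BW=1.430e+08 Hz, fL=2.772e+09 Hz, fH=2.915e+09 Hz


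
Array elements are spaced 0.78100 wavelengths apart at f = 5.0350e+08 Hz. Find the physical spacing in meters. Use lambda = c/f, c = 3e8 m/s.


lambda = c / f = 3.0000e+08 / 5.0350e+08 = 0.5958292 m
d = 0.78100 * 0.5958292 = 0.4653 m

0.4653 m


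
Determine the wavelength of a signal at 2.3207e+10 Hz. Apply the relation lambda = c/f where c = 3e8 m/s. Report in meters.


lambda = c / f = 3.0000e+08 / 2.3207e+10 = 0.01293 m

0.01293 m


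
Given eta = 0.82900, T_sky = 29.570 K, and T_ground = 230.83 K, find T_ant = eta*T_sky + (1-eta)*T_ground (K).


T_ant = 0.82900 * 29.570 + (1 - 0.82900) * 230.83 = 63.99 K

63.99 K


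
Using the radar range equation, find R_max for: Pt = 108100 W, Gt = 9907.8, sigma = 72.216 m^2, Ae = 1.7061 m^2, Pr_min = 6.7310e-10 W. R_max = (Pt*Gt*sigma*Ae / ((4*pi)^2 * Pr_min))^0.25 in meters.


R^4 = 108100*9907.8*72.216*1.7061 / ((4*pi)^2 * 6.7310e-10) = 1.241485e+18
R_max = 1.241485e+18^0.25 = 33380 m

33380 m


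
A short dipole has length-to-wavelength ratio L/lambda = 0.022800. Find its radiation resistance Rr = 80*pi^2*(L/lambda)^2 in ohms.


Rr = 80 * pi^2 * (0.022800)^2 = 80 * 9.869604 * 5.198400e-04 = 0.4104 ohm

0.4104 ohm


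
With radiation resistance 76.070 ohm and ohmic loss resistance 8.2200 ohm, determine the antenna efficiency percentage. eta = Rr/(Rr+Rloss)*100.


eta = 76.070 / (76.070 + 8.2200) * 100 = 90.25%

90.25%


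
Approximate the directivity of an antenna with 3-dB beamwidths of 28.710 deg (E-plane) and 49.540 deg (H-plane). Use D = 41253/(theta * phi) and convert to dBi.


D_linear = 41253 / (28.710 * 49.540) = 29.00456
D_dBi = 10 * log10(29.00456) = 14.62 dBi

14.62 dBi


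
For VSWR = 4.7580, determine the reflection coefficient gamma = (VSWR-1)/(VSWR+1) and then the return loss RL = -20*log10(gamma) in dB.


gamma = (4.7580 - 1) / (4.7580 + 1) = 0.6526572
RL = -20 * log10(0.6526572) = 3.706 dB

3.706 dB


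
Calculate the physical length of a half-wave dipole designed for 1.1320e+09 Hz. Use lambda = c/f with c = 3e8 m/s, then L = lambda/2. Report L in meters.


lambda = c / f = 3.0000e+08 / 1.1320e+09 = 0.2650177 m
L = lambda / 2 = 0.2650177 / 2 = 0.1325 m

0.1325 m


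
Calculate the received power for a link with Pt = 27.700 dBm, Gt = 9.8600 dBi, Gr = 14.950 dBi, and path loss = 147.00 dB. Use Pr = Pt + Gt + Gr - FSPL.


Pr = 27.700 + 9.8600 + 14.950 - 147.00 = -94.49 dBm

-94.49 dBm


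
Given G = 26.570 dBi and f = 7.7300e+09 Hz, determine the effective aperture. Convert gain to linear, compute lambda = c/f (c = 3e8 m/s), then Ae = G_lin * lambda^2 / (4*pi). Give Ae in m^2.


lambda = c / f = 3.0000e+08 / 7.7300e+09 = 0.03880983 m
G_linear = 10^(26.570/10) = 453.9416
Ae = G_linear * lambda^2 / (4*pi) = 453.9416 * 0.03880983^2 / (4*pi) = 0.05441 m^2

0.05441 m^2


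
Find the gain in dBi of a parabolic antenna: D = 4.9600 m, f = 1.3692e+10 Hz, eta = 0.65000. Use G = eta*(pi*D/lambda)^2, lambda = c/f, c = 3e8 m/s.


lambda = c / f = 3.0000e+08 / 1.3692e+10 = 0.02191060 m
G_linear = 0.65000 * (pi * 4.9600 / 0.02191060)^2 = 328751.6
G_dBi = 10 * log10(328751.6) = 55.17 dBi

55.17 dBi


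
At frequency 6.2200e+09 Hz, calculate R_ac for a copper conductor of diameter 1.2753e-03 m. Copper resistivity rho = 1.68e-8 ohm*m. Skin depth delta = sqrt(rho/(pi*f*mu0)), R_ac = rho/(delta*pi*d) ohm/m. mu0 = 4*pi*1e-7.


delta = sqrt(1.68e-8 / (pi * 6.2200e+09 * 4*pi*1e-7)) = 8.271411e-07 m
R_ac = 1.68e-8 / (8.271411e-07 * pi * 1.2753e-03) = 5.070 ohm/m

5.070 ohm/m


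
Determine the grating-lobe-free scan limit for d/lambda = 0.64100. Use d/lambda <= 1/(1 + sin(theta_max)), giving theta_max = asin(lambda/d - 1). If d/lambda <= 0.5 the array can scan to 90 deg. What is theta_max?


lambda/d - 1 = 1/0.64100 - 1 = 0.5600624
theta_max = asin(0.5600624) = 34.06 deg

34.06 deg


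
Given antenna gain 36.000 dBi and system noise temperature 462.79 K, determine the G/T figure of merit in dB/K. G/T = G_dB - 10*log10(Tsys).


G/T = 36.000 - 10*log10(462.79) = 36.000 - 26.65384 = 9.346 dB/K

9.346 dB/K


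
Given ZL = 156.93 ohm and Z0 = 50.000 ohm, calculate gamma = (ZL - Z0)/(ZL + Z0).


gamma = (156.93 - 50.000) / (156.93 + 50.000) = 0.5167

0.5167


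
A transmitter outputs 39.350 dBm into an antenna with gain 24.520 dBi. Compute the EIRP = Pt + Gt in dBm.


EIRP = Pt + Gt = 39.350 + 24.520 = 63.87 dBm

63.87 dBm


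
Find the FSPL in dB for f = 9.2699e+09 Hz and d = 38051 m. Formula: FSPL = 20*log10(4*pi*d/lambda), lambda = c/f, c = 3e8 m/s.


lambda = c / f = 3.0000e+08 / 9.2699e+09 = 0.03236281 m
FSPL = 20 * log10(4*pi*38051/0.03236281) = 143.4 dB

143.4 dB


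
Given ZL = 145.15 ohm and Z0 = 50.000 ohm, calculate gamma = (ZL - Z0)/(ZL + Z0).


gamma = (145.15 - 50.000) / (145.15 + 50.000) = 0.4876

0.4876


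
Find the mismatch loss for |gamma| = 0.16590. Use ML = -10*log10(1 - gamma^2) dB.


ML = -10 * log10(1 - 0.16590^2) = -10 * log10(0.97247719) = 0.1212 dB

0.1212 dB


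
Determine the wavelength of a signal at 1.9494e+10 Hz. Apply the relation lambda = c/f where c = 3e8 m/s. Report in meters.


lambda = c / f = 3.0000e+08 / 1.9494e+10 = 0.01539 m

0.01539 m


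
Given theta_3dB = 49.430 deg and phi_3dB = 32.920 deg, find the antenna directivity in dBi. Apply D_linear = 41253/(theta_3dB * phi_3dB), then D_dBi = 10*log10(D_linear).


D_linear = 41253 / (49.430 * 32.920) = 25.35158
D_dBi = 10 * log10(25.35158) = 14.04 dBi

14.04 dBi


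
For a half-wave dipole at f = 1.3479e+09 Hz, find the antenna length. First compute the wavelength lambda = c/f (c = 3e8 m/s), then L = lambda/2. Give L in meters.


lambda = c / f = 3.0000e+08 / 1.3479e+09 = 0.2225684 m
L = lambda / 2 = 0.2225684 / 2 = 0.1113 m

0.1113 m


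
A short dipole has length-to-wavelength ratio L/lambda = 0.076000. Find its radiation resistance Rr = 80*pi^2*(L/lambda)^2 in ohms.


Rr = 80 * pi^2 * (0.076000)^2 = 80 * 9.869604 * 5.776000e-03 = 4.561 ohm

4.561 ohm


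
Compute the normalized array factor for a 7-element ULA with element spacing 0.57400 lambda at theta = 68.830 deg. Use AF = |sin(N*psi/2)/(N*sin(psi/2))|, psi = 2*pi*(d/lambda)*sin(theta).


psi = 2*pi*0.57400*sin(68.830 deg) = 3.363153 rad
AF = |sin(7*3.363153/2) / (7*sin(3.363153/2))| = 0.1026

0.1026


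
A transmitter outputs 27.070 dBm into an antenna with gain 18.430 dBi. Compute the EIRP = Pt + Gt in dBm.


EIRP = Pt + Gt = 27.070 + 18.430 = 45.50 dBm

45.50 dBm


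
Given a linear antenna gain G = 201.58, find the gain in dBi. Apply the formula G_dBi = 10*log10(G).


G_dBi = 10 * log10(201.58) = 23.04 dBi

23.04 dBi


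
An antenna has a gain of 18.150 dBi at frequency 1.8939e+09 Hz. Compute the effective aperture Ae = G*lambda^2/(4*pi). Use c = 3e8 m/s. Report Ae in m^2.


lambda = c / f = 3.0000e+08 / 1.8939e+09 = 0.1584033 m
G_linear = 10^(18.150/10) = 65.31306
Ae = G_linear * lambda^2 / (4*pi) = 65.31306 * 0.1584033^2 / (4*pi) = 0.1304 m^2

0.1304 m^2


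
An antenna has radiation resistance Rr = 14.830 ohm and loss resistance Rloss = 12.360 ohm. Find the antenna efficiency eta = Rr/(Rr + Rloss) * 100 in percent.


eta = 14.830 / (14.830 + 12.360) * 100 = 54.54%

54.54%


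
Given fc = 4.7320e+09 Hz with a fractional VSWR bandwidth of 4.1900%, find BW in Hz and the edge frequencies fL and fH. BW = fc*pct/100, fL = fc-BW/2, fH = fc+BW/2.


BW = 4.7320e+09 * 4.1900/100 = 1.982708e+08 Hz
fL = 4.7320e+09 - 1.982708e+08/2 = 4.633e+09 Hz
fH = 4.7320e+09 + 1.982708e+08/2 = 4.831e+09 Hz

BW=1.983e+08 Hz, fL=4.633e+09 Hz, fH=4.831e+09 Hz


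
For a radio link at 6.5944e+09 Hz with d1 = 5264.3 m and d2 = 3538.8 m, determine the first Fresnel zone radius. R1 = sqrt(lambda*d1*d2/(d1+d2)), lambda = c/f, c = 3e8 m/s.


lambda = c / f = 3.0000e+08 / 6.5944e+09 = 0.04549315 m
R1 = sqrt(0.04549315 * 5264.3 * 3538.8 / (5264.3 + 3538.8)) = 9.812 m

9.812 m


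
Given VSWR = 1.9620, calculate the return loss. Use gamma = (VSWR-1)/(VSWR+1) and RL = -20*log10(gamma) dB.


gamma = (1.9620 - 1) / (1.9620 + 1) = 0.3247806
RL = -20 * log10(0.3247806) = 9.768 dB

9.768 dB


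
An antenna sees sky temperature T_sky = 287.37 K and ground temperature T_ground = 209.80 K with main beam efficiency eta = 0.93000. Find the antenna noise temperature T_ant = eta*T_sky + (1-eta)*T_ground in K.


T_ant = 0.93000 * 287.37 + (1 - 0.93000) * 209.80 = 281.9 K

281.9 K


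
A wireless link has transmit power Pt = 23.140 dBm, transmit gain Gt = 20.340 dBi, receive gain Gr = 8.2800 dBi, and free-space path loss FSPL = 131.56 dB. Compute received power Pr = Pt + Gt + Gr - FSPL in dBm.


Pr = 23.140 + 20.340 + 8.2800 - 131.56 = -79.80 dBm

-79.80 dBm


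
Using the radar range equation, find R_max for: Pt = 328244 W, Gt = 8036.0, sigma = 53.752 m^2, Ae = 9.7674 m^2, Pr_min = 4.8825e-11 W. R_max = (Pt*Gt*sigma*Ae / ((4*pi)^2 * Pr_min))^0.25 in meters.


R^4 = 328244*8036.0*53.752*9.7674 / ((4*pi)^2 * 4.8825e-11) = 1.796174e+20
R_max = 1.796174e+20^0.25 = 115768 m

115768 m


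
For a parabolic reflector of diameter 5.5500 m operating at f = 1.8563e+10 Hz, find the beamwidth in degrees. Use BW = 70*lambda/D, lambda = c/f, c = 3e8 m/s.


lambda = c / f = 3.0000e+08 / 1.8563e+10 = 0.01616118 m
BW = 70 * 0.01616118 / 5.5500 = 0.2038 deg

0.2038 deg


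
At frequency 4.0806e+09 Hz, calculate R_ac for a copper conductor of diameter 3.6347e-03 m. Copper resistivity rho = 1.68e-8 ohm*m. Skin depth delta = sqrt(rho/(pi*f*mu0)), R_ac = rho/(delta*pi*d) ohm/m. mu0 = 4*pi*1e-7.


delta = sqrt(1.68e-8 / (pi * 4.0806e+09 * 4*pi*1e-7)) = 1.021205e-06 m
R_ac = 1.68e-8 / (1.021205e-06 * pi * 3.6347e-03) = 1.441 ohm/m

1.441 ohm/m


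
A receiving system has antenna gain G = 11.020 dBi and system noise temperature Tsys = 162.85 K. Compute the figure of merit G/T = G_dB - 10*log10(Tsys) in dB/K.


G/T = 11.020 - 10*log10(162.85) = 11.020 - 22.11788 = -11.10 dB/K

-11.10 dB/K


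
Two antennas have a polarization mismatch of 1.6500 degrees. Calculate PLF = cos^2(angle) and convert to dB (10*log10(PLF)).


PLF_linear = cos^2(1.6500 deg) = 0.9991709
PLF_dB = 10 * log10(0.9991709) = -3.602e-03 dB

-3.602e-03 dB


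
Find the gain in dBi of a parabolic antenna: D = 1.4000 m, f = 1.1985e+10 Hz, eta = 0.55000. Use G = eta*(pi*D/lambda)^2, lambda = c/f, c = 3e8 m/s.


lambda = c / f = 3.0000e+08 / 1.1985e+10 = 0.02503129 m
G_linear = 0.55000 * (pi * 1.4000 / 0.02503129)^2 = 16980.56
G_dBi = 10 * log10(16980.56) = 42.30 dBi

42.30 dBi


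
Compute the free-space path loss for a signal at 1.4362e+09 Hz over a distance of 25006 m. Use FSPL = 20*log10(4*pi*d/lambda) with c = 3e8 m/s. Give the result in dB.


lambda = c / f = 3.0000e+08 / 1.4362e+09 = 0.2088846 m
FSPL = 20 * log10(4*pi*25006/0.2088846) = 123.5 dB

123.5 dB


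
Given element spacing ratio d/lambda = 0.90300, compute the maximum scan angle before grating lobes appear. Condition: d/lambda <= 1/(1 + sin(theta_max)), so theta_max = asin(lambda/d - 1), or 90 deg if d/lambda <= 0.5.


lambda/d - 1 = 1/0.90300 - 1 = 0.1074197
theta_max = asin(0.1074197) = 6.167 deg

6.167 deg


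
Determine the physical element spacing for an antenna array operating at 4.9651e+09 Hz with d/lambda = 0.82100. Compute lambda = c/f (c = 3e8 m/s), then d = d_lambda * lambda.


lambda = c / f = 3.0000e+08 / 4.9651e+09 = 0.06042174 m
d = 0.82100 * 0.06042174 = 0.04961 m

0.04961 m


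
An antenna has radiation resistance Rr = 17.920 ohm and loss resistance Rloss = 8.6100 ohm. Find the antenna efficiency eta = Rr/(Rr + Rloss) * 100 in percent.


eta = 17.920 / (17.920 + 8.6100) * 100 = 67.55%

67.55%


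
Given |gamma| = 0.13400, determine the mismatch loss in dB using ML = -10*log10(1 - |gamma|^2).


ML = -10 * log10(1 - 0.13400^2) = -10 * log10(0.982044) = 0.07869 dB

0.07869 dB


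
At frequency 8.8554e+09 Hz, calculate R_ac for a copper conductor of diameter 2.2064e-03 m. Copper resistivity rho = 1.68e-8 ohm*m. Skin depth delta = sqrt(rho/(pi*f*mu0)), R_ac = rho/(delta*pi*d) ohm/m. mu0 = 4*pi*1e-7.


delta = sqrt(1.68e-8 / (pi * 8.8554e+09 * 4*pi*1e-7)) = 6.932194e-07 m
R_ac = 1.68e-8 / (6.932194e-07 * pi * 2.2064e-03) = 3.496 ohm/m

3.496 ohm/m


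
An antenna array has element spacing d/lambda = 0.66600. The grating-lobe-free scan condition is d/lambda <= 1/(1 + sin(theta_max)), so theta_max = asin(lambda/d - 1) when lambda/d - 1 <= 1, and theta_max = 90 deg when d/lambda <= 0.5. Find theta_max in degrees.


lambda/d - 1 = 1/0.66600 - 1 = 0.5015015
theta_max = asin(0.5015015) = 30.10 deg

30.10 deg


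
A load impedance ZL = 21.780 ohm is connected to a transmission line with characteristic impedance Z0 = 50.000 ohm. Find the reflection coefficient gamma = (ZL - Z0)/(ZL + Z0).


gamma = (21.780 - 50.000) / (21.780 + 50.000) = -0.3931

-0.3931


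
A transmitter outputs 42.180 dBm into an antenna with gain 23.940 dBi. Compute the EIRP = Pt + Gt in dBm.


EIRP = Pt + Gt = 42.180 + 23.940 = 66.12 dBm

66.12 dBm


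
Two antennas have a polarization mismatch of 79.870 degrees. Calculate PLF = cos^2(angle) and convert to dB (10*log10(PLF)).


PLF_linear = cos^2(79.870 deg) = 0.03093454
PLF_dB = 10 * log10(0.03093454) = -15.10 dB

-15.10 dB


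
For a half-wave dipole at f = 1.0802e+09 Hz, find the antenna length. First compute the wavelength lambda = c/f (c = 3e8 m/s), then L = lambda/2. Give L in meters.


lambda = c / f = 3.0000e+08 / 1.0802e+09 = 0.2777263 m
L = lambda / 2 = 0.2777263 / 2 = 0.1389 m

0.1389 m


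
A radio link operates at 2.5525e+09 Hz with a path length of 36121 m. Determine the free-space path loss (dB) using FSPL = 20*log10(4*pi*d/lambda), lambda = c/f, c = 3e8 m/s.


lambda = c / f = 3.0000e+08 / 2.5525e+09 = 0.1175318 m
FSPL = 20 * log10(4*pi*36121/0.1175318) = 131.7 dB

131.7 dB


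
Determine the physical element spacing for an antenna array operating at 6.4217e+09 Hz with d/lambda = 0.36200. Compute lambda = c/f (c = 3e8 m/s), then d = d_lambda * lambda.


lambda = c / f = 3.0000e+08 / 6.4217e+09 = 0.04671660 m
d = 0.36200 * 0.04671660 = 0.01691 m

0.01691 m


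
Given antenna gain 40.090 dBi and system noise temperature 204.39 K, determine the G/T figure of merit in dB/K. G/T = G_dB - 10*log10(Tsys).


G/T = 40.090 - 10*log10(204.39) = 40.090 - 23.10460 = 16.99 dB/K

16.99 dB/K


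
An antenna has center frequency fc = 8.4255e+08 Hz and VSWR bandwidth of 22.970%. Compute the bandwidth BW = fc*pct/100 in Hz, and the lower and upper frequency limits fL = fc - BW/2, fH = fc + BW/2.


BW = 8.4255e+08 * 22.970/100 = 1.935337e+08 Hz
fL = 8.4255e+08 - 1.935337e+08/2 = 7.458e+08 Hz
fH = 8.4255e+08 + 1.935337e+08/2 = 9.393e+08 Hz

BW=1.935e+08 Hz, fL=7.458e+08 Hz, fH=9.393e+08 Hz


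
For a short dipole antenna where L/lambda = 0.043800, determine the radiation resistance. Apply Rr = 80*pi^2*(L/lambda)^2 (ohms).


Rr = 80 * pi^2 * (0.043800)^2 = 80 * 9.869604 * 1.918440e-03 = 1.515 ohm

1.515 ohm


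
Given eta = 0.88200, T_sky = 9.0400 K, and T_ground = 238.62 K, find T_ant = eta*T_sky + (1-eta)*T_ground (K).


T_ant = 0.88200 * 9.0400 + (1 - 0.88200) * 238.62 = 36.13 K

36.13 K


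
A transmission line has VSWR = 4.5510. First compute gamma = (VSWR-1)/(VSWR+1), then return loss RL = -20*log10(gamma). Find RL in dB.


gamma = (4.5510 - 1) / (4.5510 + 1) = 0.6397046
RL = -20 * log10(0.6397046) = 3.880 dB

3.880 dB


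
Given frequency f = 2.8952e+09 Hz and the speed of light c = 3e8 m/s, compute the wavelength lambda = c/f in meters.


lambda = c / f = 3.0000e+08 / 2.8952e+09 = 0.1036 m

0.1036 m


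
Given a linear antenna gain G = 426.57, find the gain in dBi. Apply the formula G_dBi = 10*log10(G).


G_dBi = 10 * log10(426.57) = 26.30 dBi

26.30 dBi


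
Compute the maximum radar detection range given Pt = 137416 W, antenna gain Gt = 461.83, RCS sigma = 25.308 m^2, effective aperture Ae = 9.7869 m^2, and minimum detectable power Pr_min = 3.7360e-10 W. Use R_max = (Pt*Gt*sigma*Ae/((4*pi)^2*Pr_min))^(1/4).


R^4 = 137416*461.83*25.308*9.7869 / ((4*pi)^2 * 3.7360e-10) = 2.664378e+17
R_max = 2.664378e+17^0.25 = 22720 m

22720 m


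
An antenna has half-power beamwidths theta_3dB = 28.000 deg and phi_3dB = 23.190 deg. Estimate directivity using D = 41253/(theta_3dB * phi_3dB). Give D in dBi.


D_linear = 41253 / (28.000 * 23.190) = 63.53262
D_dBi = 10 * log10(63.53262) = 18.03 dBi

18.03 dBi


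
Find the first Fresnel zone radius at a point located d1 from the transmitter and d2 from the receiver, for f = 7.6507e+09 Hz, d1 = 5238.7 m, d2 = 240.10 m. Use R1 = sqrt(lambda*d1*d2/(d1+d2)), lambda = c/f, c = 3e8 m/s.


lambda = c / f = 3.0000e+08 / 7.6507e+09 = 0.03921210 m
R1 = sqrt(0.03921210 * 5238.7 * 240.10 / (5238.7 + 240.10)) = 3.000 m

3.000 m


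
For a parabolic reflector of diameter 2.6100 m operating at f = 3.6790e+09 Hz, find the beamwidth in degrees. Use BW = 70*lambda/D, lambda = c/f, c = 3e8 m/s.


lambda = c / f = 3.0000e+08 / 3.6790e+09 = 0.08154390 m
BW = 70 * 0.08154390 / 2.6100 = 2.187 deg

2.187 deg


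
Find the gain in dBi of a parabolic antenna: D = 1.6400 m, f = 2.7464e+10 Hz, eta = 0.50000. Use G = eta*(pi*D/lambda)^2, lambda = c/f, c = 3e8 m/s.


lambda = c / f = 3.0000e+08 / 2.7464e+10 = 0.01092339 m
G_linear = 0.50000 * (pi * 1.6400 / 0.01092339)^2 = 111235.3
G_dBi = 10 * log10(111235.3) = 50.46 dBi

50.46 dBi


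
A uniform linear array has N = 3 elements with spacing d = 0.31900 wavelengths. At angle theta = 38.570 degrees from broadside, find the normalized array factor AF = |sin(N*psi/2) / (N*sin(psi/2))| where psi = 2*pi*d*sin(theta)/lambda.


psi = 2*pi*0.31900*sin(38.570 deg) = 1.249644 rad
AF = |sin(3*1.249644/2) / (3*sin(1.249644/2))| = 0.5438

0.5438


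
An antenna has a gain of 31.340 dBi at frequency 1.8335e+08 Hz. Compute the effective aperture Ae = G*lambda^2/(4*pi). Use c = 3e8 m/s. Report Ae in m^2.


lambda = c / f = 3.0000e+08 / 1.8335e+08 = 1.636215 m
G_linear = 10^(31.340/10) = 1361.445
Ae = G_linear * lambda^2 / (4*pi) = 1361.445 * 1.636215^2 / (4*pi) = 290.0 m^2

290.0 m^2


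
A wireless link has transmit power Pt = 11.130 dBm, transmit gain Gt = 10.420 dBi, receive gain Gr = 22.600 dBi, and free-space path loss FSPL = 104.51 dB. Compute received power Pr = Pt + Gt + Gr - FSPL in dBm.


Pr = 11.130 + 10.420 + 22.600 - 104.51 = -60.36 dBm

-60.36 dBm


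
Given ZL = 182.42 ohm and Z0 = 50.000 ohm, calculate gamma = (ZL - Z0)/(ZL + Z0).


gamma = (182.42 - 50.000) / (182.42 + 50.000) = 0.5697

0.5697


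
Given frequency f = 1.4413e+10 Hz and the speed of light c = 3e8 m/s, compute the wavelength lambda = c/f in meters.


lambda = c / f = 3.0000e+08 / 1.4413e+10 = 0.02081 m

0.02081 m


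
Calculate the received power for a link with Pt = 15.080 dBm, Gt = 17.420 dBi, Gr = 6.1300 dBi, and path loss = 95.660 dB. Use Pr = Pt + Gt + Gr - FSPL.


Pr = 15.080 + 17.420 + 6.1300 - 95.660 = -57.03 dBm

-57.03 dBm


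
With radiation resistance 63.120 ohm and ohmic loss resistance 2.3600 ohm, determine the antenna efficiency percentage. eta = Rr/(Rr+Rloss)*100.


eta = 63.120 / (63.120 + 2.3600) * 100 = 96.40%

96.40%


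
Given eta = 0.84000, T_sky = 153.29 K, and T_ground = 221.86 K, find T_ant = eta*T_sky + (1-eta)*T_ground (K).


T_ant = 0.84000 * 153.29 + (1 - 0.84000) * 221.86 = 164.3 K

164.3 K


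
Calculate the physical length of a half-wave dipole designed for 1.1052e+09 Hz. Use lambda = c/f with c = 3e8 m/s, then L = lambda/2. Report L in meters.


lambda = c / f = 3.0000e+08 / 1.1052e+09 = 0.2714441 m
L = lambda / 2 = 0.2714441 / 2 = 0.1357 m

0.1357 m


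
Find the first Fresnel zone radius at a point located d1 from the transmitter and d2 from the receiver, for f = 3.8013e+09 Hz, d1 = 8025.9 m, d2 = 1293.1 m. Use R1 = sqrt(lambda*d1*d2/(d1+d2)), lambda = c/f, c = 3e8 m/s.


lambda = c / f = 3.0000e+08 / 3.8013e+09 = 0.07892037 m
R1 = sqrt(0.07892037 * 8025.9 * 1293.1 / (8025.9 + 1293.1)) = 9.375 m

9.375 m


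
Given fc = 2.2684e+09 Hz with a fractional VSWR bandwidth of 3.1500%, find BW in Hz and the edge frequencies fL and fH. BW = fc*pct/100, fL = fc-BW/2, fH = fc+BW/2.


BW = 2.2684e+09 * 3.1500/100 = 7.145460e+07 Hz
fL = 2.2684e+09 - 7.145460e+07/2 = 2.233e+09 Hz
fH = 2.2684e+09 + 7.145460e+07/2 = 2.304e+09 Hz

BW=7.145e+07 Hz, fL=2.233e+09 Hz, fH=2.304e+09 Hz


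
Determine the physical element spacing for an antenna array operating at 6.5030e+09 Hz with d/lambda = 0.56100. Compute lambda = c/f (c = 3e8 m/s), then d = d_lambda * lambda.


lambda = c / f = 3.0000e+08 / 6.5030e+09 = 0.04613255 m
d = 0.56100 * 0.04613255 = 0.02588 m

0.02588 m


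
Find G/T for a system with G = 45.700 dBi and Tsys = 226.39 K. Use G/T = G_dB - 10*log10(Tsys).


G/T = 45.700 - 10*log10(226.39) = 45.700 - 23.54857 = 22.15 dB/K

22.15 dB/K


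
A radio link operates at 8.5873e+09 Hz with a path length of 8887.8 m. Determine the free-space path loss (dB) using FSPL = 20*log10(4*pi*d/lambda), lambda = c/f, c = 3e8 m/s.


lambda = c / f = 3.0000e+08 / 8.5873e+09 = 0.03493531 m
FSPL = 20 * log10(4*pi*8887.8/0.03493531) = 130.1 dB

130.1 dB


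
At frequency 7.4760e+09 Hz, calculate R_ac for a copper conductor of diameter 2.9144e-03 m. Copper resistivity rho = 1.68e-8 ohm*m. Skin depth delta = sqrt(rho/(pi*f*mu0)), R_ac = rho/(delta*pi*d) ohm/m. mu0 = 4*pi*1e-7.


delta = sqrt(1.68e-8 / (pi * 7.4760e+09 * 4*pi*1e-7)) = 7.544668e-07 m
R_ac = 1.68e-8 / (7.544668e-07 * pi * 2.9144e-03) = 2.432 ohm/m

2.432 ohm/m


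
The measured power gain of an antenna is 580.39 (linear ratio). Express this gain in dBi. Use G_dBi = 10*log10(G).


G_dBi = 10 * log10(580.39) = 27.64 dBi

27.64 dBi


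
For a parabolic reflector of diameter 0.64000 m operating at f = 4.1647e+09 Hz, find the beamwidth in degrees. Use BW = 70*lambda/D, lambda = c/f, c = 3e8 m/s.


lambda = c / f = 3.0000e+08 / 4.1647e+09 = 0.07203400 m
BW = 70 * 0.07203400 / 0.64000 = 7.879 deg

7.879 deg


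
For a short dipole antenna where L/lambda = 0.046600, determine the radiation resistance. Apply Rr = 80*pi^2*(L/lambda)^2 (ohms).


Rr = 80 * pi^2 * (0.046600)^2 = 80 * 9.869604 * 2.171560e-03 = 1.715 ohm

1.715 ohm


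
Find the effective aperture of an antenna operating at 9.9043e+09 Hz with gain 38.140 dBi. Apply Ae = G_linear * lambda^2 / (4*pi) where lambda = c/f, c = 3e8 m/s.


lambda = c / f = 3.0000e+08 / 9.9043e+09 = 0.03028987 m
G_linear = 10^(38.140/10) = 6516.284
Ae = G_linear * lambda^2 / (4*pi) = 6516.284 * 0.03028987^2 / (4*pi) = 0.4758 m^2

0.4758 m^2


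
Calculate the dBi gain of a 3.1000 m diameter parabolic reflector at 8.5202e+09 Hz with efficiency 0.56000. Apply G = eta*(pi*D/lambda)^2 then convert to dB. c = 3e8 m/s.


lambda = c / f = 3.0000e+08 / 8.5202e+09 = 0.03521044 m
G_linear = 0.56000 * (pi * 3.1000 / 0.03521044)^2 = 42841.85
G_dBi = 10 * log10(42841.85) = 46.32 dBi

46.32 dBi


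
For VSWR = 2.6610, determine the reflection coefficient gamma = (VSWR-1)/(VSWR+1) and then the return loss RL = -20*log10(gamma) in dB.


gamma = (2.6610 - 1) / (2.6610 + 1) = 0.4537012
RL = -20 * log10(0.4537012) = 6.865 dB

6.865 dB


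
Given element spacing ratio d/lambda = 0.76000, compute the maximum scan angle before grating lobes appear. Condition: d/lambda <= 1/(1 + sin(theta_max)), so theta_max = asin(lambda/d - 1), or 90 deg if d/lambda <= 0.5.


lambda/d - 1 = 1/0.76000 - 1 = 0.3157895
theta_max = asin(0.3157895) = 18.41 deg

18.41 deg


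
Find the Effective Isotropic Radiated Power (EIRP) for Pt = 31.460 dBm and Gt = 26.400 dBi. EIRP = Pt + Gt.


EIRP = Pt + Gt = 31.460 + 26.400 = 57.86 dBm

57.86 dBm


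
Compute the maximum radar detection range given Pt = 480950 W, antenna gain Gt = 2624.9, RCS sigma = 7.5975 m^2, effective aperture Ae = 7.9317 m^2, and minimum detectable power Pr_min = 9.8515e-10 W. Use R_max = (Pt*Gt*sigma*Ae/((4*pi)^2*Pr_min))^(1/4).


R^4 = 480950*2624.9*7.5975*7.9317 / ((4*pi)^2 * 9.8515e-10) = 4.890211e+17
R_max = 4.890211e+17^0.25 = 26444 m

26444 m
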